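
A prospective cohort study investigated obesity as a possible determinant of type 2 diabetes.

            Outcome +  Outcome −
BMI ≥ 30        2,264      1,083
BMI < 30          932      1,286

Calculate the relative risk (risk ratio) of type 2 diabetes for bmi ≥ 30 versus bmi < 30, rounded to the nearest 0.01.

Cells: a = 2264, b = 1083, c = 932, d = 1286.
Risk in exposed = 2264/3347 = 0.67643; risk in unexposed = 932/2218 = 0.42020.
RR = 0.67643 / 0.42020 = 1.60978
The risk among the exposed is 1.61 times that among the unexposed.

1.61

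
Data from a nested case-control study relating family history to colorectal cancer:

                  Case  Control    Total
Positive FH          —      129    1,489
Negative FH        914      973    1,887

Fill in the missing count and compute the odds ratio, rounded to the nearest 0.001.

The missing cell is in the exposed row: 1489 − 129 = 1360.
So a = 1360, b = 129, c = 914, d = 973.
OR = (a·d)/(b·c) = (1360 × 973) / (129 × 914) = 1323280 / 117906 = 11.22318

11.223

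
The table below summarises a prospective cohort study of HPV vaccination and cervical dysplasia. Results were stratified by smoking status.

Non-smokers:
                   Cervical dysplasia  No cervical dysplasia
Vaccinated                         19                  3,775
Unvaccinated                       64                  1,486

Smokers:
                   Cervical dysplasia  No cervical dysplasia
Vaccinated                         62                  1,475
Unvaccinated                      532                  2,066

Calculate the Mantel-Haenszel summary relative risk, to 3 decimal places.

RR_MH = Σ(aᵢ·n₀ᵢ/nᵢ) / Σ(cᵢ·n₁ᵢ/nᵢ), with n₁ᵢ = aᵢ+bᵢ (exposed), n₀ᵢ = cᵢ+dᵢ (unexposed), nᵢ = n₁ᵢ+n₀ᵢ.
Stratum 1 (Non-smokers): n₁ = 3794, n₀ = 1550, n = 5344; a·n₀/n = 19·1550/5344 = 5.5109; c·n₁/n = 64·3794/5344 = 45.4371
Stratum 2 (Smokers): n₁ = 1537, n₀ = 2598, n = 4135; a·n₀/n = 62·2598/4135 = 38.9543; c·n₁/n = 532·1537/4135 = 197.7470
RR_MH = (5.5109 + 38.9543) / (45.4371 + 197.7470) = 44.4651 / 243.1842 = 0.18285

0.183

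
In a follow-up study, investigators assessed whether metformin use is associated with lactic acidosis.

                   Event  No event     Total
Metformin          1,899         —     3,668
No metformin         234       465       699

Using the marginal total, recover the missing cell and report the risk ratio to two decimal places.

1.55

The missing cell is in the exposed row: 3668 − 1899 = 1769.
So a = 1899, b = 1769, c = 234, d = 465.
RR = [a/(a+b)] / [c/(c+d)] = (1899/3668) / (234/699) = 0.51772/0.33476 = 1.54653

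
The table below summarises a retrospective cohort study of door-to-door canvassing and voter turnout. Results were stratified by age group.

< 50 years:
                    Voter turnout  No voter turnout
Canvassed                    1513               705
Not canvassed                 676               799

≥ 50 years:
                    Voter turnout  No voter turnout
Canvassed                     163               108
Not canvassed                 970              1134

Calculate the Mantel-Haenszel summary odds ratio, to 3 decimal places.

2.340

OR_MH = Σ(aᵢdᵢ/nᵢ) / Σ(bᵢcᵢ/nᵢ), where nᵢ is the stratum total.
Stratum 1 (< 50 years): n = 3693; a·d/n = 1513·799/3693 = 327.3455; b·c/n = 705·676/3693 = 129.0496
Stratum 2 (≥ 50 years): n = 2375; a·d/n = 163·1134/2375 = 77.8282; b·c/n = 108·970/2375 = 44.1095
OR_MH = (327.3455 + 77.8282) / (129.0496 + 44.1095) = 405.1737 / 173.1590 = 2.33989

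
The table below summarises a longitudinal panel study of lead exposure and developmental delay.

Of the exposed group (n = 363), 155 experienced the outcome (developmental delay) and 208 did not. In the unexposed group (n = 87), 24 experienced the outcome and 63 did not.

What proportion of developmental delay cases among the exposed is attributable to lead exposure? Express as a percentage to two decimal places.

From the description: a = 155, b = 208, c = 24, d = 63.
Risk in exposed = 155/363 = 0.42700; risk in unexposed = 24/87 = 0.27586.
RR = 0.42700/0.27586 = 1.54787
AR% = (RR − 1)/RR × 100 = (1.54787 − 1)/1.54787 × 100 = 35.3949%

35.39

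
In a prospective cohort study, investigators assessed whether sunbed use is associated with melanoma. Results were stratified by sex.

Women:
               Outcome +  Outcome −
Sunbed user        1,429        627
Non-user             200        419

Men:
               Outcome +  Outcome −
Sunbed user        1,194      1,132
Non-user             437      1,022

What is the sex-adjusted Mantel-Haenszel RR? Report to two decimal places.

1.87

RR_MH = Σ(aᵢ·n₀ᵢ/nᵢ) / Σ(cᵢ·n₁ᵢ/nᵢ), with n₁ᵢ = aᵢ+bᵢ (exposed), n₀ᵢ = cᵢ+dᵢ (unexposed), nᵢ = n₁ᵢ+n₀ᵢ.
Stratum 1 (Women): n₁ = 2056, n₀ = 619, n = 2675; a·n₀/n = 1429·619/2675 = 330.6733; c·n₁/n = 200·2056/2675 = 153.7196
Stratum 2 (Men): n₁ = 2326, n₀ = 1459, n = 3785; a·n₀/n = 1194·1459/3785 = 460.2499; c·n₁/n = 437·2326/3785 = 268.5501
RR_MH = (330.6733 + 460.2499) / (153.7196 + 268.5501) = 790.9232 / 422.2697 = 1.87303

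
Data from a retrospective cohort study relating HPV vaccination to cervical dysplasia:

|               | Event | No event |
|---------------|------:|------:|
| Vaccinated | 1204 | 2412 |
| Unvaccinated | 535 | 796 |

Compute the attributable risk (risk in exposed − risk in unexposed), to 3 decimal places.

Cells: a = 1204, b = 2412, c = 535, d = 796.
Risk in exposed = 1204/3616 = 0.332965; risk in unexposed = 535/1331 = 0.401953.
Risk difference = 0.332965 − 0.401953 = -0.068989

-0.069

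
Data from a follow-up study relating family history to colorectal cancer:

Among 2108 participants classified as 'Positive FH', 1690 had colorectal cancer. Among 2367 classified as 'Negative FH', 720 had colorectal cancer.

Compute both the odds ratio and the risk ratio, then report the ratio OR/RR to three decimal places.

3.509

From the description: a = 1690, b = 418, c = 720, d = 1647.
OR = (1690·1647)/(418·720) = 2783430/300960 = 9.24850
Risk in exposed = 1690/2108 = 0.80171; risk in unexposed = 720/2367 = 0.30418; RR = 2.63561
OR/RR = 9.24850 / 2.63561 = 3.50905
The outcome is not rare, so the OR lies further from 1 than the RR.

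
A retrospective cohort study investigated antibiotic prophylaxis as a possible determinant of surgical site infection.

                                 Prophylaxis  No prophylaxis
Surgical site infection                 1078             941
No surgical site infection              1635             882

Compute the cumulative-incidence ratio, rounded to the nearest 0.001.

0.770

Reading the table with exposure as columns: a = 1078 (Prophylaxis, case), b = 1635 (Prophylaxis, non-case), c = 941 (No prophylaxis, case), d = 882.
Risk in exposed = 1078/2713 = 0.39735; risk in unexposed = 941/1823 = 0.51618.
RR = 0.39735 / 0.51618 = 0.76978
The risk is 23% lower among the exposed than among the unexposed.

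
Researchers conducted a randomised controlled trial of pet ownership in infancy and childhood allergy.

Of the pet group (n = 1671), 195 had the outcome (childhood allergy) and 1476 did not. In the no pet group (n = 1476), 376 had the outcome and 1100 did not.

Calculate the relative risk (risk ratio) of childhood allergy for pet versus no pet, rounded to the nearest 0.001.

From the description: a = 195, b = 1476, c = 376, d = 1100.
Risk in exposed = 195/1671 = 0.11670; risk in unexposed = 376/1476 = 0.25474.
RR = 0.11670 / 0.25474 = 0.45810
The risk is 54% lower among the exposed than among the unexposed.

0.458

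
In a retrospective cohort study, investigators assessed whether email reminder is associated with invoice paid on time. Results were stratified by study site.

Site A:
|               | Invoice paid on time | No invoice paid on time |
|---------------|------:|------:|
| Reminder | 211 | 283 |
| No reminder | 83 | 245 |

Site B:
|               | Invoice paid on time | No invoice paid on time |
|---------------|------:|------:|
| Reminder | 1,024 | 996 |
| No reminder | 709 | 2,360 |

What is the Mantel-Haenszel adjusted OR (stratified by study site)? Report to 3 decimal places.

OR_MH = Σ(aᵢdᵢ/nᵢ) / Σ(bᵢcᵢ/nᵢ), where nᵢ is the stratum total.
Stratum 1 (Site A): n = 822; a·d/n = 211·245/822 = 62.8893; b·c/n = 283·83/822 = 28.5754
Stratum 2 (Site B): n = 5089; a·d/n = 1024·2360/5089 = 474.8752; b·c/n = 996·709/5089 = 138.7628
OR_MH = (62.8893 + 474.8752) / (28.5754 + 138.7628) = 537.7645 / 167.3382 = 3.21364

3.214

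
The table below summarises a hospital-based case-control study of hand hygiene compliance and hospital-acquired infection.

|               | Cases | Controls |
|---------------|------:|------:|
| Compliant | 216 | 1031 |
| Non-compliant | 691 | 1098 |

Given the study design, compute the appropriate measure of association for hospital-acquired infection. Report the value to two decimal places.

0.33

Cells: a = 216, b = 1031, c = 691, d = 1098.
This is a hospital-based case-control study: participants were sampled on outcome status, so risks in the source population cannot be estimated directly — relative risk is not valid here. The odds ratio is the appropriate measure.
OR = (a·d)/(b·c) = (216 × 1098) / (1031 × 691) = 237168 / 712421 = 0.33290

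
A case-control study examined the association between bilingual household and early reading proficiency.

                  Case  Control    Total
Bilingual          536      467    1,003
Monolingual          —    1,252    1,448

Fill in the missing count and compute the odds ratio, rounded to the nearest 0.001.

The missing cell is in the unexposed row: 1448 − 1252 = 196.
So a = 536, b = 467, c = 196, d = 1252.
OR = (a·d)/(b·c) = (536 × 1252) / (467 × 196) = 671072 / 91532 = 7.33156

7.332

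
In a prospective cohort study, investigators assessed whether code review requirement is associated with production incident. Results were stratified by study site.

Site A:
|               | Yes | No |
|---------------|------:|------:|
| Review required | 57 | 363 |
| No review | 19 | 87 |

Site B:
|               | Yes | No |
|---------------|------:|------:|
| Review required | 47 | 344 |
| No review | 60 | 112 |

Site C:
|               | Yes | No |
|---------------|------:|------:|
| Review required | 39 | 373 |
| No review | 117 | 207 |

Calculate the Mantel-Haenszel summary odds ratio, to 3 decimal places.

0.273

OR_MH = Σ(aᵢdᵢ/nᵢ) / Σ(bᵢcᵢ/nᵢ), where nᵢ is the stratum total.
Stratum 1 (Site A): n = 526; a·d/n = 57·87/526 = 9.4278; b·c/n = 363·19/526 = 13.1122
Stratum 2 (Site B): n = 563; a·d/n = 47·112/563 = 9.3499; b·c/n = 344·60/563 = 36.6607
Stratum 3 (Site C): n = 736; a·d/n = 39·207/736 = 10.9688; b·c/n = 373·117/736 = 59.2948
OR_MH = (9.4278 + 9.3499 + 10.9688) / (13.1122 + 36.6607 + 59.2948) = 29.7464 / 109.0678 = 0.27273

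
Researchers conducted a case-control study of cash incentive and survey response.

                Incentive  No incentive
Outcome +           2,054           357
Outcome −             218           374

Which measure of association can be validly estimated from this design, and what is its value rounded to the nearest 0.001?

9.871

Reading the table with exposure as columns: a = 2054 (Incentive, case), b = 218 (Incentive, non-case), c = 357 (No incentive, case), d = 374.
This is a case-control study: participants were sampled on outcome status, so risks in the source population cannot be estimated directly — relative risk is not valid here. The odds ratio is the appropriate measure.
OR = (a·d)/(b·c) = (2054 × 374) / (218 × 357) = 768196 / 77826 = 9.87069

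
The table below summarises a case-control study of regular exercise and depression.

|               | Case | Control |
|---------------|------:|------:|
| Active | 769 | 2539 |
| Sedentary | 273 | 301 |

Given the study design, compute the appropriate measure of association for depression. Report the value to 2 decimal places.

0.33

Cells: a = 769, b = 2539, c = 273, d = 301.
This is a case-control study: participants were sampled on outcome status, so risks in the source population cannot be estimated directly — relative risk is not valid here. The odds ratio is the appropriate measure.
OR = (a·d)/(b·c) = (769 × 301) / (2539 × 273) = 231469 / 693147 = 0.33394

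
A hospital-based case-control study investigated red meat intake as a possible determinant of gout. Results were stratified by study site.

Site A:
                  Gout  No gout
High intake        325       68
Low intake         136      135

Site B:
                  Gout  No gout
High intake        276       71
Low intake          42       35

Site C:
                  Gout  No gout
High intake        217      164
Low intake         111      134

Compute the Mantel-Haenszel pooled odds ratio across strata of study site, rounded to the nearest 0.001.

2.704

OR_MH = Σ(aᵢdᵢ/nᵢ) / Σ(bᵢcᵢ/nᵢ), where nᵢ is the stratum total.
Stratum 1 (Site A): n = 664; a·d/n = 325·135/664 = 66.0768; b·c/n = 68·136/664 = 13.9277
Stratum 2 (Site B): n = 424; a·d/n = 276·35/424 = 22.7830; b·c/n = 71·42/424 = 7.0330
Stratum 3 (Site C): n = 626; a·d/n = 217·134/626 = 46.4505; b·c/n = 164·111/626 = 29.0799
OR_MH = (66.0768 + 22.7830 + 46.4505) / (13.9277 + 7.0330 + 29.0799) = 135.3103 / 50.0406 = 2.70401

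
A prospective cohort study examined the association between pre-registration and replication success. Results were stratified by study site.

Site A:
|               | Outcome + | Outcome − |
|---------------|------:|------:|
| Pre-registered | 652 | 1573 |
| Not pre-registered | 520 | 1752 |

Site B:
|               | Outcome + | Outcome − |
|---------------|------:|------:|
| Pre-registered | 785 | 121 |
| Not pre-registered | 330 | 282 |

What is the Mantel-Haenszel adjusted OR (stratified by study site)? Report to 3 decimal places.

OR_MH = Σ(aᵢdᵢ/nᵢ) / Σ(bᵢcᵢ/nᵢ), where nᵢ is the stratum total.
Stratum 1 (Site A): n = 4497; a·d/n = 652·1752/4497 = 254.0147; b·c/n = 1573·520/4497 = 181.8901
Stratum 2 (Site B): n = 1518; a·d/n = 785·282/1518 = 145.8300; b·c/n = 121·330/1518 = 26.3043
OR_MH = (254.0147 + 145.8300) / (181.8901 + 26.3043) = 399.8447 / 208.1945 = 1.92053

1.921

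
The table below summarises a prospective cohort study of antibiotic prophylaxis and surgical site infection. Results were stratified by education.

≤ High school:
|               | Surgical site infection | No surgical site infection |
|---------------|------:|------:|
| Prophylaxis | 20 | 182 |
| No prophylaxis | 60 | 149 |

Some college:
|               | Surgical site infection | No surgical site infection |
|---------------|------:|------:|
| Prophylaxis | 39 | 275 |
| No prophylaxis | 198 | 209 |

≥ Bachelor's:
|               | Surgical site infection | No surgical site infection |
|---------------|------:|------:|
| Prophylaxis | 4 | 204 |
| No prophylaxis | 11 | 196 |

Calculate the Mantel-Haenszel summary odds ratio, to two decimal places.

0.19

OR_MH = Σ(aᵢdᵢ/nᵢ) / Σ(bᵢcᵢ/nᵢ), where nᵢ is the stratum total.
Stratum 1 (≤ High school): n = 411; a·d/n = 20·149/411 = 7.2506; b·c/n = 182·60/411 = 26.5693
Stratum 2 (Some college): n = 721; a·d/n = 39·209/721 = 11.3051; b·c/n = 275·198/721 = 75.5201
Stratum 3 (≥ Bachelor's): n = 415; a·d/n = 4·196/415 = 1.8892; b·c/n = 204·11/415 = 5.4072
OR_MH = (7.2506 + 11.3051 + 1.8892) / (26.5693 + 75.5201 + 5.4072) = 20.4449 / 107.4967 = 0.19019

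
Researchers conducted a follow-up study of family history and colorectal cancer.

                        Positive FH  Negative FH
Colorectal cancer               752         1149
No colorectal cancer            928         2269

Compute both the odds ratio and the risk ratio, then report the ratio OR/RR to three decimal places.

1.202

Reading the table with exposure as columns: a = 752 (Positive FH, case), b = 928 (Positive FH, non-case), c = 1149 (Negative FH, case), d = 2269.
OR = (752·2269)/(928·1149) = 1706288/1066272 = 1.60024
Risk in exposed = 752/1680 = 0.44762; risk in unexposed = 1149/3418 = 0.33616; RR = 1.33156
OR/RR = 1.60024 / 1.33156 = 1.20178
The outcome is not rare, so the OR lies further from 1 than the RR.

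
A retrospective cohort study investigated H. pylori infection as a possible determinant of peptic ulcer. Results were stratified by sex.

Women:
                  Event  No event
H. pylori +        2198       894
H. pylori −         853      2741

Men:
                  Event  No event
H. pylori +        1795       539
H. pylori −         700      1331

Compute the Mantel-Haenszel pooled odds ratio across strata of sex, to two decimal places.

OR_MH = Σ(aᵢdᵢ/nᵢ) / Σ(bᵢcᵢ/nᵢ), where nᵢ is the stratum total.
Stratum 1 (Women): n = 6686; a·d/n = 2198·2741/6686 = 901.0945; b·c/n = 894·853/6686 = 114.0565
Stratum 2 (Men): n = 4365; a·d/n = 1795·1331/4365 = 547.3414; b·c/n = 539·700/4365 = 86.4376
OR_MH = (901.0945 + 547.3414) / (114.0565 + 86.4376) = 1448.4359 / 200.4941 = 7.22433

7.22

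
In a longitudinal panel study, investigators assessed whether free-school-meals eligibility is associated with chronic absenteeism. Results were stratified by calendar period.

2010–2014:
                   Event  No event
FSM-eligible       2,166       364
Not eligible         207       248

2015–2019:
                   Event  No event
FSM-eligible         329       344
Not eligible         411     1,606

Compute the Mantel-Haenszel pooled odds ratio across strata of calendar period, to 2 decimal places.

4.84

OR_MH = Σ(aᵢdᵢ/nᵢ) / Σ(bᵢcᵢ/nᵢ), where nᵢ is the stratum total.
Stratum 1 (2010–2014): n = 2985; a·d/n = 2166·248/2985 = 179.9558; b·c/n = 364·207/2985 = 25.2422
Stratum 2 (2015–2019): n = 2690; a·d/n = 329·1606/2690 = 196.4216; b·c/n = 344·411/2690 = 52.5591
OR_MH = (179.9558 + 196.4216) / (25.2422 + 52.5591) = 376.3773 / 77.8013 = 4.83767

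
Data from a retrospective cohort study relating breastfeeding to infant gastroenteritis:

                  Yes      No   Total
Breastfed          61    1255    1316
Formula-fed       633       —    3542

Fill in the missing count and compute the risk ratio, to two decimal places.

0.26

The missing cell is in the unexposed row: 3542 − 633 = 2909.
So a = 61, b = 1255, c = 633, d = 2909.
RR = [a/(a+b)] / [c/(c+d)] = (61/1316) / (633/3542) = 0.04635/0.17871 = 0.25937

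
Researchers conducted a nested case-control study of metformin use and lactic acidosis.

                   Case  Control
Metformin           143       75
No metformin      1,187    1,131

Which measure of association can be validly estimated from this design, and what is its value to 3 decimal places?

Cells: a = 143, b = 75, c = 1187, d = 1131.
This is a nested case-control study: participants were sampled on outcome status, so risks in the source population cannot be estimated directly — relative risk is not valid here. The odds ratio is the appropriate measure.
OR = (a·d)/(b·c) = (143 × 1131) / (75 × 1187) = 161733 / 89025 = 1.81671

1.817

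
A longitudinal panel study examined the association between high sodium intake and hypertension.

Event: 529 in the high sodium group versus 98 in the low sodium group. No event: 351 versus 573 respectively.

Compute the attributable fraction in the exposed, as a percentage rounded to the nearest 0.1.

75.7

From the description: a = 529, b = 351, c = 98, d = 573.
Risk in exposed = 529/880 = 0.60114; risk in unexposed = 98/671 = 0.14605.
RR = 0.60114/0.14605 = 4.11594
AR% = (RR − 1)/RR × 100 = (4.11594 − 1)/4.11594 × 100 = 75.7042%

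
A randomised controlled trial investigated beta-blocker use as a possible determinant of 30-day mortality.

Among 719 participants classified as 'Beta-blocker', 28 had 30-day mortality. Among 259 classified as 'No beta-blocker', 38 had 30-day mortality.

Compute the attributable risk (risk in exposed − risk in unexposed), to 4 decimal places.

From the description: a = 28, b = 691, c = 38, d = 221.
Risk in exposed = 28/719 = 0.038943; risk in unexposed = 38/259 = 0.146718.
Risk difference = 0.038943 − 0.146718 = -0.107775

-0.1078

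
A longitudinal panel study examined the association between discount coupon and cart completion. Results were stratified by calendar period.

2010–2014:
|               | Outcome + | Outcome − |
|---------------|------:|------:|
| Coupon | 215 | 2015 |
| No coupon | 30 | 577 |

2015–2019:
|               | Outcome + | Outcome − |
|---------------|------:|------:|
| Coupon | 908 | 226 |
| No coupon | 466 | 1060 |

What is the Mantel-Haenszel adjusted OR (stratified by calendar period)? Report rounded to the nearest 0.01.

6.66

OR_MH = Σ(aᵢdᵢ/nᵢ) / Σ(bᵢcᵢ/nᵢ), where nᵢ is the stratum total.
Stratum 1 (2010–2014): n = 2837; a·d/n = 215·577/2837 = 43.7275; b·c/n = 2015·30/2837 = 21.3077
Stratum 2 (2015–2019): n = 2660; a·d/n = 908·1060/2660 = 361.8346; b·c/n = 226·466/2660 = 39.5925
OR_MH = (43.7275 + 361.8346) / (21.3077 + 39.5925) = 405.5621 / 60.9002 = 6.65945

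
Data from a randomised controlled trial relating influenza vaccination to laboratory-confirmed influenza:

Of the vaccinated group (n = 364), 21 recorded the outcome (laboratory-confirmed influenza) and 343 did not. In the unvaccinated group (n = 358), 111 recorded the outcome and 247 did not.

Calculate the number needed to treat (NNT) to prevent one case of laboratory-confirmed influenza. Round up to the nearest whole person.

Risk in treated group = 21/364 = 0.05769; risk in control = 111/358 = 0.31006.
Absolute risk reduction = 0.31006 − 0.05769 = 0.25236
NNT = 1 / ARR = 1 / 0.25236 = 3.963 → round up → 4

4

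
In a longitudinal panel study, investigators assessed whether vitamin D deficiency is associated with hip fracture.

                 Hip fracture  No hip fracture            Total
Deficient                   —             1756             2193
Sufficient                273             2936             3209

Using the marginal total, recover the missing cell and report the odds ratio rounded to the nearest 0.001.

The missing cell is in the exposed row: 2193 − 1756 = 437.
So a = 437, b = 1756, c = 273, d = 2936.
OR = (a·d)/(b·c) = (437 × 2936) / (1756 × 273) = 1283032 / 479388 = 2.67640

2.676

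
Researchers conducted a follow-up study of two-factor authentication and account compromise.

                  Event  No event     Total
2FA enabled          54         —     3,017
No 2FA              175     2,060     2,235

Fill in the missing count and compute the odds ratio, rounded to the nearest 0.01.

0.21

The missing cell is in the exposed row: 3017 − 54 = 2963.
So a = 54, b = 2963, c = 175, d = 2060.
OR = (a·d)/(b·c) = (54 × 2060) / (2963 × 175) = 111240 / 518525 = 0.21453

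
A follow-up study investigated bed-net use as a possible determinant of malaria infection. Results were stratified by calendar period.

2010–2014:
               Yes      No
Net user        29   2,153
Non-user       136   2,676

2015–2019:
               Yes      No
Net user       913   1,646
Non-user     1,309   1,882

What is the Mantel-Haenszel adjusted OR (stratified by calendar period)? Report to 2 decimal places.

0.73

OR_MH = Σ(aᵢdᵢ/nᵢ) / Σ(bᵢcᵢ/nᵢ), where nᵢ is the stratum total.
Stratum 1 (2010–2014): n = 4994; a·d/n = 29·2676/4994 = 15.5394; b·c/n = 2153·136/4994 = 58.6320
Stratum 2 (2015–2019): n = 5750; a·d/n = 913·1882/5750 = 298.8289; b·c/n = 1646·1309/5750 = 374.7155
OR_MH = (15.5394 + 298.8289) / (58.6320 + 374.7155) = 314.3683 / 433.3474 = 0.72544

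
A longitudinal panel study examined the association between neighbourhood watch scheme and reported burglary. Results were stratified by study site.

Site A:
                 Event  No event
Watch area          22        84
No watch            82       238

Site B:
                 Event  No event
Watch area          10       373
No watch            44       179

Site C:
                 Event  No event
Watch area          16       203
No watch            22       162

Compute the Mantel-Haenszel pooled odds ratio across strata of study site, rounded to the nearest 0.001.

OR_MH = Σ(aᵢdᵢ/nᵢ) / Σ(bᵢcᵢ/nᵢ), where nᵢ is the stratum total.
Stratum 1 (Site A): n = 426; a·d/n = 22·238/426 = 12.2911; b·c/n = 84·82/426 = 16.1690
Stratum 2 (Site B): n = 606; a·d/n = 10·179/606 = 2.9538; b·c/n = 373·44/606 = 27.0825
Stratum 3 (Site C): n = 403; a·d/n = 16·162/403 = 6.4318; b·c/n = 203·22/403 = 11.0819
OR_MH = (12.2911 + 2.9538 + 6.4318) / (16.1690 + 27.0825 + 11.0819) = 21.6766 / 54.3334 = 0.39896

0.399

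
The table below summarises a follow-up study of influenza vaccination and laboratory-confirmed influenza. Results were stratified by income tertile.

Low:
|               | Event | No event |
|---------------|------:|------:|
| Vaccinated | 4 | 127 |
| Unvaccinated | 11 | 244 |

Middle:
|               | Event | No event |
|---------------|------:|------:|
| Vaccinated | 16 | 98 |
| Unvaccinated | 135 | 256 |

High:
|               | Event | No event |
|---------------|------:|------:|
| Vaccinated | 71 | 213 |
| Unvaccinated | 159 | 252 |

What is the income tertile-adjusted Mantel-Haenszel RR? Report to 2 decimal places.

RR_MH = Σ(aᵢ·n₀ᵢ/nᵢ) / Σ(cᵢ·n₁ᵢ/nᵢ), with n₁ᵢ = aᵢ+bᵢ (exposed), n₀ᵢ = cᵢ+dᵢ (unexposed), nᵢ = n₁ᵢ+n₀ᵢ.
Stratum 1 (Low): n₁ = 131, n₀ = 255, n = 386; a·n₀/n = 4·255/386 = 2.6425; c·n₁/n = 11·131/386 = 3.7332
Stratum 2 (Middle): n₁ = 114, n₀ = 391, n = 505; a·n₀/n = 16·391/505 = 12.3881; c·n₁/n = 135·114/505 = 30.4752
Stratum 3 (High): n₁ = 284, n₀ = 411, n = 695; a·n₀/n = 71·411/695 = 41.9871; c·n₁/n = 159·284/695 = 64.9727
RR_MH = (2.6425 + 12.3881 + 41.9871) / (3.7332 + 30.4752 + 64.9727) = 57.0177 / 99.1811 = 0.57488

0.57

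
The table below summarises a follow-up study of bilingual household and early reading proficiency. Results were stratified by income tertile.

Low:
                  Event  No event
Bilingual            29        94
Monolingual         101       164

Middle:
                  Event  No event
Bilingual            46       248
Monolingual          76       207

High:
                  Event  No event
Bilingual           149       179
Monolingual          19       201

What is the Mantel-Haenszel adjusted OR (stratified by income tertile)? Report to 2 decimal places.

OR_MH = Σ(aᵢdᵢ/nᵢ) / Σ(bᵢcᵢ/nᵢ), where nᵢ is the stratum total.
Stratum 1 (Low): n = 388; a·d/n = 29·164/388 = 12.2577; b·c/n = 94·101/388 = 24.4691
Stratum 2 (Middle): n = 577; a·d/n = 46·207/577 = 16.5026; b·c/n = 248·76/577 = 32.6655
Stratum 3 (High): n = 548; a·d/n = 149·201/548 = 54.6515; b·c/n = 179·19/548 = 6.2062
OR_MH = (12.2577 + 16.5026 + 54.6515) / (24.4691 + 32.6655 + 6.2062) = 83.4118 / 63.3408 = 1.31687

1.32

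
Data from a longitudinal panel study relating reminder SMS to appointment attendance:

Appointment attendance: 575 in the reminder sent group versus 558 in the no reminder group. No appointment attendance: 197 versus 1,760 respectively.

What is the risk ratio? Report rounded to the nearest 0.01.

From the description: a = 575, b = 197, c = 558, d = 1760.
Risk in exposed = 575/772 = 0.74482; risk in unexposed = 558/2318 = 0.24072.
RR = 0.74482 / 0.24072 = 3.09407
The risk among the exposed is 3.09 times that among the unexposed.

3.09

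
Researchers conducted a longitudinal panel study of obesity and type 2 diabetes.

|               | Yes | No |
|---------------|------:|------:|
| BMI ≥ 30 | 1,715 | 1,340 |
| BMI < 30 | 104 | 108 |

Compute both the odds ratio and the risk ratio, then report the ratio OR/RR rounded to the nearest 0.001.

Cells: a = 1715, b = 1340, c = 104, d = 108.
OR = (1715·108)/(1340·104) = 185220/139360 = 1.32908
Risk in exposed = 1715/3055 = 0.56137; risk in unexposed = 104/212 = 0.49057; RR = 1.14434
OR/RR = 1.32908 / 1.14434 = 1.16143
The outcome is not rare, so the OR lies further from 1 than the RR.

1.161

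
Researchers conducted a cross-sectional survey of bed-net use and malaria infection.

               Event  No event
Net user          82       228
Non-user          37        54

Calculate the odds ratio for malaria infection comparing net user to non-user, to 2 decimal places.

0.52

Cells: a = 82, b = 228, c = 37, d = 54.
OR = (a·d)/(b·c) = (82 × 54) / (228 × 37) = 4428 / 8436 = 0.52489
Exposure is associated with lower odds of malaria infection (OR = 0.52 < 1).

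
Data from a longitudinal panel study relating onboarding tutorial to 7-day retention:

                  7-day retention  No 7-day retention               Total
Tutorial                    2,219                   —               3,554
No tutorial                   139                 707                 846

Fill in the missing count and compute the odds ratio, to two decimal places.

The missing cell is in the exposed row: 3554 − 2219 = 1335.
So a = 2219, b = 1335, c = 139, d = 707.
OR = (a·d)/(b·c) = (2219 × 707) / (1335 × 139) = 1568833 / 185565 = 8.45436

8.45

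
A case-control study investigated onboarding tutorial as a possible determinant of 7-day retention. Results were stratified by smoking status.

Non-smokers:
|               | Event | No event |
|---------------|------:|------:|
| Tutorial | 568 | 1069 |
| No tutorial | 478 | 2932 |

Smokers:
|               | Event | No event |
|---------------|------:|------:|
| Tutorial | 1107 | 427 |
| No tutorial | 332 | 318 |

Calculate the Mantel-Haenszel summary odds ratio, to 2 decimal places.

OR_MH = Σ(aᵢdᵢ/nᵢ) / Σ(bᵢcᵢ/nᵢ), where nᵢ is the stratum total.
Stratum 1 (Non-smokers): n = 5047; a·d/n = 568·2932/5047 = 329.9734; b·c/n = 1069·478/5047 = 101.2447
Stratum 2 (Smokers): n = 2184; a·d/n = 1107·318/2184 = 161.1841; b·c/n = 427·332/2184 = 64.9103
OR_MH = (329.9734 + 161.1841) / (101.2447 + 64.9103) = 491.1575 / 166.1550 = 2.95602

2.96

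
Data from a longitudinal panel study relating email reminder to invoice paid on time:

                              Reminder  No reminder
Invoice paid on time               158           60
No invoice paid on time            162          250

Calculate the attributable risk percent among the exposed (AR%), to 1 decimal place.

Reading the table with exposure as columns: a = 158 (Reminder, case), b = 162 (Reminder, non-case), c = 60 (No reminder, case), d = 250.
Risk in exposed = 158/320 = 0.49375; risk in unexposed = 60/310 = 0.19355.
RR = 0.49375/0.19355 = 2.55104
AR% = (RR − 1)/RR × 100 = (2.55104 − 1)/2.55104 × 100 = 60.8003%

60.8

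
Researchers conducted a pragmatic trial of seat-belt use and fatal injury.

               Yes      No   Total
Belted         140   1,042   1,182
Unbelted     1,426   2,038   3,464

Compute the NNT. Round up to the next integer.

Risk in treated group = 140/1182 = 0.11844; risk in control = 1426/3464 = 0.41166.
Absolute risk reduction = 0.41166 − 0.11844 = 0.29322
NNT = 1 / ARR = 1 / 0.29322 = 3.410 → round up → 4

4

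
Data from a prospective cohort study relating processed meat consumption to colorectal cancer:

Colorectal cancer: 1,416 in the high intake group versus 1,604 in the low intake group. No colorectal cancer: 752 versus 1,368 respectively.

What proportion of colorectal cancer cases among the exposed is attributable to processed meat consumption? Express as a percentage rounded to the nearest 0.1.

17.4

From the description: a = 1416, b = 752, c = 1604, d = 1368.
Risk in exposed = 1416/2168 = 0.65314; risk in unexposed = 1604/2972 = 0.53970.
RR = 0.65314/0.53970 = 1.21018
AR% = (RR − 1)/RR × 100 = (1.21018 − 1)/1.21018 × 100 = 17.3674%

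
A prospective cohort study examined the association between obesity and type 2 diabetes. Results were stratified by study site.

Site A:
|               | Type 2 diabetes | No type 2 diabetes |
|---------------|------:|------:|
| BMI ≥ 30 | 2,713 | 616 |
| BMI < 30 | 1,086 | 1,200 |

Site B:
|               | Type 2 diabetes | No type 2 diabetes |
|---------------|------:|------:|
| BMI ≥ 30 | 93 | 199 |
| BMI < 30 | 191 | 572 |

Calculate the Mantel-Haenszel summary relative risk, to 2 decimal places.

RR_MH = Σ(aᵢ·n₀ᵢ/nᵢ) / Σ(cᵢ·n₁ᵢ/nᵢ), with n₁ᵢ = aᵢ+bᵢ (exposed), n₀ᵢ = cᵢ+dᵢ (unexposed), nᵢ = n₁ᵢ+n₀ᵢ.
Stratum 1 (Site A): n₁ = 3329, n₀ = 2286, n = 5615; a·n₀/n = 2713·2286/5615 = 1104.5268; c·n₁/n = 1086·3329/5615 = 643.8636
Stratum 2 (Site B): n₁ = 292, n₀ = 763, n = 1055; a·n₀/n = 93·763/1055 = 67.2597; c·n₁/n = 191·292/1055 = 52.8645
RR_MH = (1104.5268 + 67.2597) / (643.8636 + 52.8645) = 1171.7865 / 696.7280 = 1.68184

1.68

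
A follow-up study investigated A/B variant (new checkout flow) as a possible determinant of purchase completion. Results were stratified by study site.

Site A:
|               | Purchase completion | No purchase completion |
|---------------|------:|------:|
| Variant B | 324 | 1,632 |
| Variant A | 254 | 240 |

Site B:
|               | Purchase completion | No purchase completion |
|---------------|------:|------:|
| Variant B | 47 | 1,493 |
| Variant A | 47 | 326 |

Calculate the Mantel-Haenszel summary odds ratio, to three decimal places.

OR_MH = Σ(aᵢdᵢ/nᵢ) / Σ(bᵢcᵢ/nᵢ), where nᵢ is the stratum total.
Stratum 1 (Site A): n = 2450; a·d/n = 324·240/2450 = 31.7388; b·c/n = 1632·254/2450 = 169.1951
Stratum 2 (Site B): n = 1913; a·d/n = 47·326/1913 = 8.0094; b·c/n = 1493·47/1913 = 36.6811
OR_MH = (31.7388 + 8.0094) / (169.1951 + 36.6811) = 39.7482 / 205.8762 = 0.19307

0.193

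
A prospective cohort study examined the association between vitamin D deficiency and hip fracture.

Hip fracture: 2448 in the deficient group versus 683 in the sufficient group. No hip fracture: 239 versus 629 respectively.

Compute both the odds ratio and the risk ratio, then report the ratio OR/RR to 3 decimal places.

From the description: a = 2448, b = 239, c = 683, d = 629.
OR = (2448·629)/(239·683) = 1539792/163237 = 9.43286
Risk in exposed = 2448/2687 = 0.91105; risk in unexposed = 683/1312 = 0.52058; RR = 1.75008
OR/RR = 9.43286 / 1.75008 = 5.38997
The outcome is not rare, so the OR lies further from 1 than the RR.

5.390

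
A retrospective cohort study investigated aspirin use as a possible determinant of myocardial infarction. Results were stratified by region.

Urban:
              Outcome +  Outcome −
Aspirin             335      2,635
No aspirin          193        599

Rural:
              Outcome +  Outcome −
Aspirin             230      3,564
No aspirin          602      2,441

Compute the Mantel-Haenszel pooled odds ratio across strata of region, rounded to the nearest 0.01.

0.30

OR_MH = Σ(aᵢdᵢ/nᵢ) / Σ(bᵢcᵢ/nᵢ), where nᵢ is the stratum total.
Stratum 1 (Urban): n = 3762; a·d/n = 335·599/3762 = 53.3400; b·c/n = 2635·193/3762 = 135.1821
Stratum 2 (Rural): n = 6837; a·d/n = 230·2441/6837 = 82.1164; b·c/n = 3564·602/6837 = 313.8113
OR_MH = (53.3400 + 82.1164) / (135.1821 + 313.8113) = 135.4564 / 448.9934 = 0.30169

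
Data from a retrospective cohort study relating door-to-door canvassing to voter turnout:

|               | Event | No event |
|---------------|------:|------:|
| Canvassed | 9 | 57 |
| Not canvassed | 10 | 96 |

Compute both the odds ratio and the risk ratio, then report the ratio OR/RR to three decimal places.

Cells: a = 9, b = 57, c = 10, d = 96.
OR = (9·96)/(57·10) = 864/570 = 1.51579
Risk in exposed = 9/66 = 0.13636; risk in unexposed = 10/106 = 0.09434; RR = 1.44545
OR/RR = 1.51579 / 1.44545 = 1.04866
The outcome is not rare, so the OR lies further from 1 than the RR.

1.049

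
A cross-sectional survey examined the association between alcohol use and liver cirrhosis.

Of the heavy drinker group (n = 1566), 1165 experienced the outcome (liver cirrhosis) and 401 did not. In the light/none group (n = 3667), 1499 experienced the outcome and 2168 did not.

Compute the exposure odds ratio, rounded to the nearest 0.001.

From the description: a = 1165, b = 401, c = 1499, d = 2168.
OR = (a·d)/(b·c) = (1165 × 2168) / (401 × 1499) = 2525720 / 601099 = 4.20184
The odds of liver cirrhosis are about 4.20 times as high in the heavy drinker group.

4.202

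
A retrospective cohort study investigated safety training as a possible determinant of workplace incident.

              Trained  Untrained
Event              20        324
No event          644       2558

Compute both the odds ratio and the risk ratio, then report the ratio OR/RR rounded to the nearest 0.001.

0.915

Reading the table with exposure as columns: a = 20 (Trained, case), b = 644 (Trained, non-case), c = 324 (Untrained, case), d = 2558.
OR = (20·2558)/(644·324) = 51160/208656 = 0.24519
Risk in exposed = 20/664 = 0.03012; risk in unexposed = 324/2882 = 0.11242; RR = 0.26792
OR/RR = 0.24519 / 0.26792 = 0.91514
The outcome is not rare, so the OR lies further from 1 than the RR.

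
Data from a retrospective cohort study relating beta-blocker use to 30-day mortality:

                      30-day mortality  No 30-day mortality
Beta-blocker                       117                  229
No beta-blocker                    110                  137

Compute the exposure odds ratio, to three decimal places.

0.636

Cells: a = 117, b = 229, c = 110, d = 137.
OR = (a·d)/(b·c) = (117 × 137) / (229 × 110) = 16029 / 25190 = 0.63632
Exposure is associated with lower odds of 30-day mortality (OR = 0.64 < 1).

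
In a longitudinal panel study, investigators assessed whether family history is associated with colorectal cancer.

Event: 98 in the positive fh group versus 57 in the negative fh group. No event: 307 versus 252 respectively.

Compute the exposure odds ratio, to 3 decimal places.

From the description: a = 98, b = 307, c = 57, d = 252.
OR = (a·d)/(b·c) = (98 × 252) / (307 × 57) = 24696 / 17499 = 1.41128
The odds of colorectal cancer are about 1.41 times as high in the positive fh group.

1.411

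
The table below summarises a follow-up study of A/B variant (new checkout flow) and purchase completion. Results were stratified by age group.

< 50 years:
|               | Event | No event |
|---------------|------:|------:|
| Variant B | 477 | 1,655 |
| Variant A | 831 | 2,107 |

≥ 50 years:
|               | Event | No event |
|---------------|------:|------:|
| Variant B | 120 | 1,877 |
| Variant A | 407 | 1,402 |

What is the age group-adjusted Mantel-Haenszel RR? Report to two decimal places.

RR_MH = Σ(aᵢ·n₀ᵢ/nᵢ) / Σ(cᵢ·n₁ᵢ/nᵢ), with n₁ᵢ = aᵢ+bᵢ (exposed), n₀ᵢ = cᵢ+dᵢ (unexposed), nᵢ = n₁ᵢ+n₀ᵢ.
Stratum 1 (< 50 years): n₁ = 2132, n₀ = 2938, n = 5070; a·n₀/n = 477·2938/5070 = 276.4154; c·n₁/n = 831·2132/5070 = 349.4462
Stratum 2 (≥ 50 years): n₁ = 1997, n₀ = 1809, n = 3806; a·n₀/n = 120·1809/3806 = 57.0363; c·n₁/n = 407·1997/3806 = 213.5520
RR_MH = (276.4154 + 57.0363) / (349.4462 + 213.5520) = 333.4516 / 562.9982 = 0.59228

0.59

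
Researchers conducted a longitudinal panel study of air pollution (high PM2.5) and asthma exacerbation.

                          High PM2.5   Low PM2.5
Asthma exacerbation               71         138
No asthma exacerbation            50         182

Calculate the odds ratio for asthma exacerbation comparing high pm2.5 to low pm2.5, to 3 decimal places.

1.873

Reading the table with exposure as columns: a = 71 (High PM2.5, case), b = 50 (High PM2.5, non-case), c = 138 (Low PM2.5, case), d = 182.
OR = (a·d)/(b·c) = (71 × 182) / (50 × 138) = 12922 / 6900 = 1.87275
The odds of asthma exacerbation are about 1.87 times as high in the high pm2.5 group.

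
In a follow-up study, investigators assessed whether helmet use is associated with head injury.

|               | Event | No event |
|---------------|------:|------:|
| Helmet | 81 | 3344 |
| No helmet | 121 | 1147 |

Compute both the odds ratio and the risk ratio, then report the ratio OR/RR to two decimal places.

0.93

Cells: a = 81, b = 3344, c = 121, d = 1147.
OR = (81·1147)/(3344·121) = 92907/404624 = 0.22961
Risk in exposed = 81/3425 = 0.02365; risk in unexposed = 121/1268 = 0.09543; RR = 0.24783
OR/RR = 0.22961 / 0.24783 = 0.92649
The outcome is rare in both groups, so OR ≈ RR (ratio near 1).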